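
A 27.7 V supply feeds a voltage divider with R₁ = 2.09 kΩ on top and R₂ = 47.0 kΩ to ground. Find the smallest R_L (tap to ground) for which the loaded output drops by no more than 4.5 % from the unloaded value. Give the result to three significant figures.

Output resistance R_th = R₁‖R₂ = (2.09 × 47.0)/49.09 = 2.001 kΩ.
The fractional drop is R_th/(R_th + R_L); requiring this ≤ 0.0450 gives R_L ≥ R_th(1/0.0450 − 1) = 2.001 × 21.22 = 42.5 kΩ.

R_L(min) ≈ 42.5 kΩ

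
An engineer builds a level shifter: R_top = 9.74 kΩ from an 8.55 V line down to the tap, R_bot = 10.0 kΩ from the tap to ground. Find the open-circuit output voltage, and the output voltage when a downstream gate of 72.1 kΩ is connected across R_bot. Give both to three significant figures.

Open-circuit: V = 8.55 × 10.0/(9.74 + 10.0) = 4.33 V.
With the load, R_bot becomes R_bot‖R_L = 8.782 kΩ, so V = 8.55 × 8.782/18.52 = 4.05 V.

Unloaded: 4.33 V; loaded: 4.05 V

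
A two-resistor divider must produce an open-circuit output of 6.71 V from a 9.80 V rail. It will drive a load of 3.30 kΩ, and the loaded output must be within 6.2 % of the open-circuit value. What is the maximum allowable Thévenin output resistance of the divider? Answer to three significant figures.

Loading drop = R_th/(R_th + R_L) ≤ 0.0620, so R_th ≤ R_L · ε/(1−ε) = 3.30 kΩ × 0.0620/0.9380 = 218 Ω.
(Any R1, R2 with R2/(R1+R2) = 0.685 and R1‖R2 ≤ 218 Ω will meet the spec.)

R_th ≤ 218 Ω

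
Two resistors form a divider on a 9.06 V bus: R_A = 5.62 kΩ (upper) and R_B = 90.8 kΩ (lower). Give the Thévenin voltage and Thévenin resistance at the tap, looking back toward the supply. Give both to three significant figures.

V_th = 8.53 V, R_th = 5.29 kΩ

V_th is the open-circuit tap voltage: 9.06 × 90.8/(5.62 + 90.8) = 8.53 V.
With the supply zeroed, R_A and R_B appear in parallel from the tap: R_th = R_A‖R_B = (5.62 × 90.8)/96.42 = 5.29 kΩ.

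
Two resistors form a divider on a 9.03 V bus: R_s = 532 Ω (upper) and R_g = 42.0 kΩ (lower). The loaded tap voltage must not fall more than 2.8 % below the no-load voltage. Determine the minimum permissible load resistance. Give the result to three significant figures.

Output resistance R_th = R_s‖R_g = (532 × 42000)/42530 = 525.3 Ω.
The fractional drop is R_th/(R_th + R_L); requiring this ≤ 0.0280 gives R_L ≥ R_th(1/0.0280 − 1) = 525.3 × 34.71 = 18.2 kΩ.

R_L(min) ≈ 18.2 kΩ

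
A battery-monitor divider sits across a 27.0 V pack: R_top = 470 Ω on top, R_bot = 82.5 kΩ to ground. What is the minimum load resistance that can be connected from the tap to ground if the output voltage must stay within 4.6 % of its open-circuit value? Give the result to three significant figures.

R_L(min) ≈ 9.69 kΩ

Output resistance R_th = R_top‖R_bot = (470 × 82500)/82970 = 467.3 Ω.
The fractional drop is R_th/(R_th + R_L); requiring this ≤ 0.0460 gives R_L ≥ R_th(1/0.0460 − 1) = 467.3 × 20.74 = 9.69 kΩ.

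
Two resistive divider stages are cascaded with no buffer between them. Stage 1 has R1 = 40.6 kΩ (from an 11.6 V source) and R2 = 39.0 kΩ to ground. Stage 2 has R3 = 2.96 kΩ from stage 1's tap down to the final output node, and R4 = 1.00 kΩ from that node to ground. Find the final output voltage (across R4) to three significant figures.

Stage 2 presents R3+R4 = 3.960 kΩ as a load on stage 1's tap.
Stage 1's lower leg becomes R2‖(R3+R4) = 3.595 kΩ, so V_mid = 11.6 × 3.595/44.19 = 0.9436 V.
Stage 2 is itself unloaded: V_out = V_mid × R4/(R3+R4) = 0.9436 × 1.00/3.960 = 0.238 V.

V_out ≈ 0.238 V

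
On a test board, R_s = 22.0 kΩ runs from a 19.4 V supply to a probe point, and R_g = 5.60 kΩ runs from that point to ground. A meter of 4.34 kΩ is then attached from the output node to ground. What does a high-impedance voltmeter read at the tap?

The load sits in parallel with R_g: R_g‖R_L = (5.60 × 4.34) / (5.60 + 4.34) = 2.445 kΩ.
V_out = 19.4 × 2.445 / (22.0 + 2.445) = 19.4 × 2.445/24.45 = 1.94 V.

V_out ≈ 1.94 V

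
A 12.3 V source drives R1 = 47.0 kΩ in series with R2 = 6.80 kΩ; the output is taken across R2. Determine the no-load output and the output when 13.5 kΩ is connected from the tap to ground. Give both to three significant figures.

Unloaded: 1.55 V; loaded: 1.08 V

Open-circuit: V = 12.3 × 6.80/(47.0 + 6.80) = 1.55 V.
With the load, R2 becomes R2‖R_L = 4.522 kΩ, so V = 12.3 × 4.522/51.52 = 1.08 V.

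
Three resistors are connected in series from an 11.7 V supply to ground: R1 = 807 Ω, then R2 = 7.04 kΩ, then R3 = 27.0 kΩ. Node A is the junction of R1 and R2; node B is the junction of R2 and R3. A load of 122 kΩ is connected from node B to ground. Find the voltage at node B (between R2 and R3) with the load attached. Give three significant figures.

At node B, R3 is in parallel with the load: R3‖R_L = 22110 Ω.
Below node A the resistance is R2 + (R3‖R_L) = 29150 Ω, so V_A = 11.7 × 29150/29950 = 11.38 V.
Then V_B = V_A × (R3‖R_L)/(R2 + R3‖R_L) = 11.38 × 22110/29150 = 8.64 V.

V ≈ 8.64 V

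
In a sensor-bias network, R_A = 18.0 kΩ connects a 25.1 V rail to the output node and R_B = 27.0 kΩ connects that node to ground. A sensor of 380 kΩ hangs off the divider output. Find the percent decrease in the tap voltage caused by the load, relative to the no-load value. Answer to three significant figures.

2.76 %

The divider's output (Thévenin) resistance is R_A‖R_B = 10.80 kΩ.
Fractional drop under load = R_th/(R_th + R_L) = 10.80 / (10.80 + 380) = 0.02764.
So the output falls by 2.76 %.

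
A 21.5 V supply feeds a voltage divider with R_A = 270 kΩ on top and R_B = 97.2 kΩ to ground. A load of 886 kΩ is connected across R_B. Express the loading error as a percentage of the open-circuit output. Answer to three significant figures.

7.46 %

The divider's output (Thévenin) resistance is R_A‖R_B = 71.47 kΩ.
Fractional drop under load = R_th/(R_th + R_L) = 71.47 / (71.47 + 886) = 0.07465.
So the output falls by 7.46 %.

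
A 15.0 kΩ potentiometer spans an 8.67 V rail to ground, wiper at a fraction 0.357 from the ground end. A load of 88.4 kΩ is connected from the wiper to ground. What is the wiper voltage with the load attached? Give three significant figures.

V ≈ 2.98 V

The wiper splits the pot into (1−α)R = 9.645 kΩ above and αR = 5.355 kΩ below.
Lower section ‖ load = 5.049 kΩ.
V_wiper = 8.67 × 5.049/(9.645 + 5.049) = 2.98 V.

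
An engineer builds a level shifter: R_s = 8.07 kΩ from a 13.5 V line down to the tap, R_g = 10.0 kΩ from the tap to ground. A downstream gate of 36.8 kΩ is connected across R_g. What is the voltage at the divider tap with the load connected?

V_out ≈ 6.66 V

The load sits in parallel with R_g: R_g‖R_L = (10.0 × 36.8) / (10.0 + 36.8) = 7.863 kΩ.
V_out = 13.5 × 7.863 / (8.07 + 7.863) = 13.5 × 7.863/15.93 = 6.66 V.
(Unloaded it would have been 7.47 V.)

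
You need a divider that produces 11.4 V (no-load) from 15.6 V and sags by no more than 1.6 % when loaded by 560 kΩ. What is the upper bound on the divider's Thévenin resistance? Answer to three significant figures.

Loading drop = R_th/(R_th + R_L) ≤ 0.0160, so R_th ≤ R_L · ε/(1−ε) = 560 kΩ × 0.0160/0.9840 = 9.11 kΩ.

R_th ≤ 9.11 kΩ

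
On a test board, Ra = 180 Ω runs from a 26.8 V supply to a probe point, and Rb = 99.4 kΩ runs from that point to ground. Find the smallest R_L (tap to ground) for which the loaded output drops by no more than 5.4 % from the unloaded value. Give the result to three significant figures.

Output resistance R_th = Ra‖Rb = (180 × 99400)/99580 = 179.7 Ω.
The fractional drop is R_th/(R_th + R_L); requiring this ≤ 0.0540 gives R_L ≥ R_th(1/0.0540 − 1) = 179.7 × 17.52 = 3.15 kΩ.

R_L(min) ≈ 3.15 kΩ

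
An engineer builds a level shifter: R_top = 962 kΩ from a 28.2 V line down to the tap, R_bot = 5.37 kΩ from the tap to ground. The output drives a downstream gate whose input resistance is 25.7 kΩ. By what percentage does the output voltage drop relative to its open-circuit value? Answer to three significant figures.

The divider's output (Thévenin) resistance is R_top‖R_bot = 5.340 kΩ.
Fractional drop under load = R_th/(R_th + R_L) = 5.340 / (5.340 + 25.7) = 0.1720.
So the output falls by 17.2 %.

17.2 %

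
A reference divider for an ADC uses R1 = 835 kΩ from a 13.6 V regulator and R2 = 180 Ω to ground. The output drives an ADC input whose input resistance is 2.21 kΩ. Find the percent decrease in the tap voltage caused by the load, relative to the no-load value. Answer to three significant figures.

The divider's output (Thévenin) resistance is R1‖R2 = 180.0 Ω.
Fractional drop under load = R_th/(R_th + R_L) = 180.0 / (180.0 + 2210) = 0.07530.
So the output falls by 7.53 %.

7.53 %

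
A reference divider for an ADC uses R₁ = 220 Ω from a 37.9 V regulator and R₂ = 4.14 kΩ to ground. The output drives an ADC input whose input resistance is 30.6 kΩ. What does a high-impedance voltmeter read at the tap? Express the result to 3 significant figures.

V_out ≈ 35.7 V

The load sits in parallel with R₂: R₂‖R_L = (4140 × 30600) / (4140 + 30600) = 3647 Ω.
V_out = 37.9 × 3647 / (220 + 3647) = 37.9 × 3647/3867 = 35.7 V.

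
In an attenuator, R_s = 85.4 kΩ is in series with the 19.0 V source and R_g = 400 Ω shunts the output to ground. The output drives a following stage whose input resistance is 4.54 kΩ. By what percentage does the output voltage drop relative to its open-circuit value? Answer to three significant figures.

8.06 %

The divider's output (Thévenin) resistance is R_s‖R_g = 398.1 Ω.
Fractional drop under load = R_th/(R_th + R_L) = 398.1 / (398.1 + 4540) = 0.08062.
So the output falls by 8.06 %.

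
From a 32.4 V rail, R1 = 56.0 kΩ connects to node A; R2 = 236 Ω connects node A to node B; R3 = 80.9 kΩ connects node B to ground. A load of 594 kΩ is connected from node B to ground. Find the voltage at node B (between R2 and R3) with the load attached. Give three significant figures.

V ≈ 18.1 V

At node B, R3 is in parallel with the load: R3‖R_L = 71200 Ω.
Below node A the resistance is R2 + (R3‖R_L) = 71440 Ω, so V_A = 32.4 × 71440/127400 = 18.16 V.
Then V_B = V_A × (R3‖R_L)/(R2 + R3‖R_L) = 18.16 × 71200/71440 = 18.1 V.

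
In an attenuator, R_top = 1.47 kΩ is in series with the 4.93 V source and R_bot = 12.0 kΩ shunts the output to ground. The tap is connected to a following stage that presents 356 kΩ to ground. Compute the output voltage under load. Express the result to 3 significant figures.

The load sits in parallel with R_bot: R_bot‖R_L = (12.0 × 356) / (12.0 + 356) = 11.61 kΩ.
V_out = 4.93 × 11.61 / (1.47 + 11.61) = 4.93 × 11.61/13.08 = 4.38 V.
(Unloaded it would have been 4.39 V.)

V_out ≈ 4.38 V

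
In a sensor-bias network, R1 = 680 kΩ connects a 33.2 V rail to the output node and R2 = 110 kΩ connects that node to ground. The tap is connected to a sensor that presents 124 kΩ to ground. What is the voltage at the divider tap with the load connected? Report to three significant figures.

The load sits in parallel with R2: R2‖R_L = (110 × 124) / (110 + 124) = 58.29 kΩ.
V_out = 33.2 × 58.29 / (680 + 58.29) = 33.2 × 58.29/738.3 = 2.62 V.

V_out ≈ 2.62 V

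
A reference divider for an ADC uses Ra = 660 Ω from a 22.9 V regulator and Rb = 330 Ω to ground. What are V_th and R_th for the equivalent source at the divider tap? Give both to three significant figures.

V_th = 7.63 V, R_th = 220 Ω

V_th is the open-circuit tap voltage: 22.9 × 330/(660 + 330) = 7.63 V.
With the supply zeroed, Ra and Rb appear in parallel from the tap: R_th = Ra‖Rb = (660 × 330)/990.0 = 220 Ω.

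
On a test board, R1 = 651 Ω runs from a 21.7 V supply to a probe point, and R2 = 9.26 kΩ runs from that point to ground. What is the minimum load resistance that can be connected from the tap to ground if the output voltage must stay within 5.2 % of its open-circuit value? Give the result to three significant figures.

Output resistance R_th = R1‖R2 = (651 × 9260)/9911 = 608.2 Ω.
The fractional drop is R_th/(R_th + R_L); requiring this ≤ 0.0520 gives R_L ≥ R_th(1/0.0520 − 1) = 608.2 × 18.23 = 11.1 kΩ.

R_L(min) ≈ 11.1 kΩ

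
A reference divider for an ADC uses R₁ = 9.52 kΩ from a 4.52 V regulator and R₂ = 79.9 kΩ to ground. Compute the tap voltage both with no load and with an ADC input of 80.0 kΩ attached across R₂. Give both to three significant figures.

Unloaded: 4.04 V; loaded: 3.65 V

Open-circuit: V = 4.52 × 79.9/(9.52 + 79.9) = 4.04 V.
With the load, R₂ becomes R₂‖R_L = 39.97 kΩ, so V = 4.52 × 39.97/49.49 = 3.65 V.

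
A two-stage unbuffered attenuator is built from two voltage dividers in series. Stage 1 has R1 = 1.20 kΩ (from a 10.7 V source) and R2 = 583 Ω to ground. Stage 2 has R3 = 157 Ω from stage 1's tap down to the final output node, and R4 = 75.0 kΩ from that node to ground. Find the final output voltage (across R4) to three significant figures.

Stage 2 presents R3+R4 = 75160 Ω as a load on stage 1's tap.
Stage 1's lower leg becomes R2‖(R3+R4) = 578.5 Ω, so V_mid = 10.7 × 578.5/1779 = 3.480 V.
Stage 2 is itself unloaded: V_out = V_mid × R4/(R3+R4) = 3.480 × 75000/75160 = 3.47 V.

V_out ≈ 3.47 V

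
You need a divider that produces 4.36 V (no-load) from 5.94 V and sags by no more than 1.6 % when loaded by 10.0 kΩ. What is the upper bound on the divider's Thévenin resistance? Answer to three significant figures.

Loading drop = R_th/(R_th + R_L) ≤ 0.0160, so R_th ≤ R_L · ε/(1−ε) = 10.0 kΩ × 0.0160/0.9840 = 163 Ω.
(Any R1, R2 with R2/(R1+R2) = 0.734 and R1‖R2 ≤ 163 Ω will meet the spec.)

R_th ≤ 163 Ω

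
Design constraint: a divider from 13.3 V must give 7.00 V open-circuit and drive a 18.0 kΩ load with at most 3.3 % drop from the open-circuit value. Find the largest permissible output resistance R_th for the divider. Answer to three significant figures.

Loading drop = R_th/(R_th + R_L) ≤ 0.0330, so R_th ≤ R_L · ε/(1−ε) = 18.0 kΩ × 0.0330/0.9670 = 614 Ω.
(Any R1, R2 with R2/(R1+R2) = 0.526 and R1‖R2 ≤ 614 Ω will meet the spec.)

R_th ≤ 614 Ω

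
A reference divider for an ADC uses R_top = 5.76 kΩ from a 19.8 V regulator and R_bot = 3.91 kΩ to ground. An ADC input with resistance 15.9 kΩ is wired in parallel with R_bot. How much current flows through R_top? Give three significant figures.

R_bot‖R_L = 3.138 kΩ, so the source sees R_top + R_bot‖R_L = 8.898 kΩ.
I = 19.8 V / 8.898 kΩ = 2.23 mA.

I ≈ 2.23 mA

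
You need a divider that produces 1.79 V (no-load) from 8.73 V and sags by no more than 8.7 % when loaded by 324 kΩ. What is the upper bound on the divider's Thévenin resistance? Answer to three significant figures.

R_th ≤ 30.9 kΩ

Loading drop = R_th/(R_th + R_L) ≤ 0.0870, so R_th ≤ R_L · ε/(1−ε) = 324 kΩ × 0.0870/0.9130 = 30.9 kΩ.
(Any R1, R2 with R2/(R1+R2) = 0.205 and R1‖R2 ≤ 30.9 kΩ will meet the spec.)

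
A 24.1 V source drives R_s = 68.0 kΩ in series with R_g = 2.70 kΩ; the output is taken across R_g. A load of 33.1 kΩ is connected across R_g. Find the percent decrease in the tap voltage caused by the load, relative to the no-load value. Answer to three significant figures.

The divider's output (Thévenin) resistance is R_s‖R_g = 2.597 kΩ.
Fractional drop under load = R_th/(R_th + R_L) = 2.597 / (2.597 + 33.1) = 0.07275.
So the output falls by 7.27 %.

7.27 %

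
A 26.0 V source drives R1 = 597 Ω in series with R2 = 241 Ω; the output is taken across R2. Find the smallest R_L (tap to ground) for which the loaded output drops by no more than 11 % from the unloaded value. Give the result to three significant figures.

Output resistance R_th = R1‖R2 = (597 × 241)/838.0 = 171.7 Ω.
The fractional drop is R_th/(R_th + R_L); requiring this ≤ 0.110 gives R_L ≥ R_th(1/0.110 − 1) = 171.7 × 8.091 = 1.39 kΩ.

R_L(min) ≈ 1.39 kΩ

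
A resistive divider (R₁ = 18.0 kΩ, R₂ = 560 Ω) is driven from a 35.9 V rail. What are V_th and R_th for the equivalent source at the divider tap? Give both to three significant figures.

V_th is the open-circuit tap voltage: 35.9 × 560/(18000 + 560) = 1.08 V.
With the supply zeroed, R₁ and R₂ appear in parallel from the tap: R_th = R₁‖R₂ = (18000 × 560)/18560 = 543 Ω.

V_th = 1.08 V, R_th = 543 Ω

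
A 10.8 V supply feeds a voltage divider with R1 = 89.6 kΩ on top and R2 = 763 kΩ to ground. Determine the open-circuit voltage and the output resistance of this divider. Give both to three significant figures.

V_th is the open-circuit tap voltage: 10.8 × 763/(89.6 + 763) = 9.67 V.
With the supply zeroed, R1 and R2 appear in parallel from the tap: R_th = R1‖R2 = (89.6 × 763)/852.6 = 80.2 kΩ.

V_th = 9.67 V, R_th = 80.2 kΩ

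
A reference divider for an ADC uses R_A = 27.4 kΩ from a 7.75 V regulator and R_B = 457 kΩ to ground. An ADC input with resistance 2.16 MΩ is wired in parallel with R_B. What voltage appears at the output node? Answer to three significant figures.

V_out ≈ 7.23 V

The load sits in parallel with R_B: R_B‖R_L = (457 × 2160) / (457 + 2160) = 377.2 kΩ.
V_out = 7.75 × 377.2 / (27.4 + 377.2) = 7.75 × 377.2/404.6 = 7.23 V.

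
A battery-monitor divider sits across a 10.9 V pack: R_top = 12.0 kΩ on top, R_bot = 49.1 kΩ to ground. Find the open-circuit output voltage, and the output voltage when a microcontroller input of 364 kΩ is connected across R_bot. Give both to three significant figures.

Unloaded: 8.76 V; loaded: 8.53 V

Open-circuit: V = 10.9 × 49.1/(12.0 + 49.1) = 8.76 V.
With the load, R_bot becomes R_bot‖R_L = 43.26 kΩ, so V = 10.9 × 43.26/55.26 = 8.53 V.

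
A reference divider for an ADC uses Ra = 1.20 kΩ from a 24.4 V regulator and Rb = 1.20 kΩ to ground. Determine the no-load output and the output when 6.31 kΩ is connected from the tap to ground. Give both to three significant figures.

Open-circuit: V = 24.4 × 1.20/(1.20 + 1.20) = 12.2 V.
With the load, Rb becomes Rb‖R_L = 1.008 kΩ, so V = 24.4 × 1.008/2.208 = 11.1 V.

Unloaded: 12.2 V; loaded: 11.1 V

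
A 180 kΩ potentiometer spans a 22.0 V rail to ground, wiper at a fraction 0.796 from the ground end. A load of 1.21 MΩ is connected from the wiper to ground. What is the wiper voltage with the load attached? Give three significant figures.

V ≈ 17.1 V

The wiper splits the pot into (1−α)R = 36.72 kΩ above and αR = 143.3 kΩ below.
Lower section ‖ load = 128.1 kΩ.
V_wiper = 22.0 × 128.1/(36.72 + 128.1) = 17.1 V.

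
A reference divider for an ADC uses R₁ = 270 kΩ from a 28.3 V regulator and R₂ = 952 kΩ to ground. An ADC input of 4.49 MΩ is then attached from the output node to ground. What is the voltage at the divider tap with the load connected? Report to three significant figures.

The load sits in parallel with R₂: R₂‖R_L = (952 × 4490) / (952 + 4490) = 785.5 kΩ.
V_out = 28.3 × 785.5 / (270 + 785.5) = 28.3 × 785.5/1055 = 21.1 V.
(Unloaded it would have been 22.0 V.)

V_out ≈ 21.1 V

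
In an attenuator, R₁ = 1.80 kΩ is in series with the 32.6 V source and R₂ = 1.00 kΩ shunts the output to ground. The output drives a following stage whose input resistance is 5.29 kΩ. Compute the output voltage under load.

V_out ≈ 10.4 V

The load sits in parallel with R₂: R₂‖R_L = (1.00 × 5.29) / (1.00 + 5.29) = 0.8410 kΩ.
V_out = 32.6 × 0.8410 / (1.80 + 0.8410) = 32.6 × 0.8410/2.641 = 10.4 V.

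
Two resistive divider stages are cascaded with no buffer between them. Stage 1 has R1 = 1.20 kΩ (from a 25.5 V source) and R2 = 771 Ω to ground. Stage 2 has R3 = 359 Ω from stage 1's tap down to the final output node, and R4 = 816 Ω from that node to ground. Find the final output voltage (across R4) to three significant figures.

Stage 2 presents R3+R4 = 1175 Ω as a load on stage 1's tap.
Stage 1's lower leg becomes R2‖(R3+R4) = 465.5 Ω, so V_mid = 25.5 × 465.5/1666 = 7.127 V.
Stage 2 is itself unloaded: V_out = V_mid × R4/(R3+R4) = 7.127 × 816/1175 = 4.95 V.

V_out ≈ 4.95 V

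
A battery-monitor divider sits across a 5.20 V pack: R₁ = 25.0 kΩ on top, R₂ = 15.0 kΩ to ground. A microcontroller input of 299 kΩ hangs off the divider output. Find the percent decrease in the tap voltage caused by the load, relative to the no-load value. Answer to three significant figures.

3.04 %

The divider's output (Thévenin) resistance is R₁‖R₂ = 9.375 kΩ.
Fractional drop under load = R_th/(R_th + R_L) = 9.375 / (9.375 + 299) = 0.03040.
So the output falls by 3.04 %.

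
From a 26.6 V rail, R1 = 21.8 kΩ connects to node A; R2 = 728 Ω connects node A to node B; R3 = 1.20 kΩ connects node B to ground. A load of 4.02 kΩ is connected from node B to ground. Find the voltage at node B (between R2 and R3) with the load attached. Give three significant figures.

V ≈ 1.05 V

At node B, R3 is in parallel with the load: R3‖R_L = 924.1 Ω.
Below node A the resistance is R2 + (R3‖R_L) = 1652 Ω, so V_A = 26.6 × 1652/23450 = 1.874 V.
Then V_B = V_A × (R3‖R_L)/(R2 + R3‖R_L) = 1.874 × 924.1/1652 = 1.05 V.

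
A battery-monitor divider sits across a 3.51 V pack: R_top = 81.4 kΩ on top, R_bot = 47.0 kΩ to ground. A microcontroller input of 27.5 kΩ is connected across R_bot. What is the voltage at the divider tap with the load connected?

V_out ≈ 0.617 V

The load sits in parallel with R_bot: R_bot‖R_L = (47.0 × 27.5) / (47.0 + 27.5) = 17.35 kΩ.
V_out = 3.51 × 17.35 / (81.4 + 17.35) = 3.51 × 17.35/98.75 = 0.617 V.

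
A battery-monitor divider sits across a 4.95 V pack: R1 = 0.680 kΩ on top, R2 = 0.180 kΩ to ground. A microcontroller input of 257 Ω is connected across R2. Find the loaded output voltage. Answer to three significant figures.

The load sits in parallel with R2: R2‖R_L = (180 × 257) / (180 + 257) = 105.9 Ω.
V_out = 4.95 × 105.9 / (680 + 105.9) = 4.95 × 105.9/785.9 = 0.667 V.
(Unloaded it would have been 1.04 V.)

V_out ≈ 0.667 V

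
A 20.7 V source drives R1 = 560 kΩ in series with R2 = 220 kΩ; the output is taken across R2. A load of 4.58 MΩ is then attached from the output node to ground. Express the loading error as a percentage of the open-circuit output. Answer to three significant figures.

The divider's output (Thévenin) resistance is R1‖R2 = 157.9 kΩ.
Fractional drop under load = R_th/(R_th + R_L) = 157.9 / (157.9 + 4580) = 0.03334.
So the output falls by 3.33 %.

3.33 %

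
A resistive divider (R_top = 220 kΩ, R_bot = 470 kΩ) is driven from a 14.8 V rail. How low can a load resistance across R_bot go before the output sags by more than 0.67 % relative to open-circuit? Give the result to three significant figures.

R_L(min) ≈ 22.2 MΩ

Output resistance R_th = R_top‖R_bot = (220 × 470)/690.0 = 149.9 kΩ.
The fractional drop is R_th/(R_th + R_L); requiring this ≤ 0.00670 gives R_L ≥ R_th(1/0.00670 − 1) = 149.9 × 148.3 = 22.2 MΩ.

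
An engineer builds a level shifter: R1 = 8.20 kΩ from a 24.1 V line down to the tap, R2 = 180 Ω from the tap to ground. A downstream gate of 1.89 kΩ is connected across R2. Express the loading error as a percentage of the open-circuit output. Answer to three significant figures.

8.52 %

The divider's output (Thévenin) resistance is R1‖R2 = 176.1 Ω.
Fractional drop under load = R_th/(R_th + R_L) = 176.1 / (176.1 + 1890) = 0.08525.
So the output falls by 8.52 %.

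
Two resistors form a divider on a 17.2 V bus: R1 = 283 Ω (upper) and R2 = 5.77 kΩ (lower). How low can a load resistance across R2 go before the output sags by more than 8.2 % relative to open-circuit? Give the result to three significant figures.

R_L(min) ≈ 3.02 kΩ

Output resistance R_th = R1‖R2 = (283 × 5770)/6053 = 269.8 Ω.
The fractional drop is R_th/(R_th + R_L); requiring this ≤ 0.0820 gives R_L ≥ R_th(1/0.0820 − 1) = 269.8 × 11.20 = 3.02 kΩ.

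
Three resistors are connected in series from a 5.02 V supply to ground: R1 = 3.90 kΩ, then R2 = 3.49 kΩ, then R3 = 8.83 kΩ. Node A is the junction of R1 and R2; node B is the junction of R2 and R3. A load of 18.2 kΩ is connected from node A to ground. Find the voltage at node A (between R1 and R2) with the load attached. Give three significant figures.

V ≈ 3.28 V

Below node A the series string R2+R3 = 12.32 kΩ sits in parallel with the 18.2 kΩ load: 7.347 kΩ.
V_A = 5.02 × 7.347/(3.90 + 7.347) = 3.28 V.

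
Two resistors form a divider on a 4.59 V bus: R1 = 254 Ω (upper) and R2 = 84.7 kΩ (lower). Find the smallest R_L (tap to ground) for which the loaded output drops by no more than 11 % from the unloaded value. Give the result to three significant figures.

Output resistance R_th = R1‖R2 = (254 × 84700)/84950 = 253.2 Ω.
The fractional drop is R_th/(R_th + R_L); requiring this ≤ 0.110 gives R_L ≥ R_th(1/0.110 − 1) = 253.2 × 8.091 = 2.05 kΩ.

R_L(min) ≈ 2.05 kΩ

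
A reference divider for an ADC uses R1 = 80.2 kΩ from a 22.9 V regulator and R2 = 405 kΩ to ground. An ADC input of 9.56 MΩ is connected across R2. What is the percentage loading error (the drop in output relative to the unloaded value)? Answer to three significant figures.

The divider's output (Thévenin) resistance is R1‖R2 = 66.94 kΩ.
Fractional drop under load = R_th/(R_th + R_L) = 66.94 / (66.94 + 9560) = 0.006954.
So the output falls by 0.695 %.

0.695 %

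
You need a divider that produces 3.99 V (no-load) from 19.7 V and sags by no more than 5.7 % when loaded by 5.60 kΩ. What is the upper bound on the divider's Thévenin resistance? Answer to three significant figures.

R_th ≤ 338 Ω

Loading drop = R_th/(R_th + R_L) ≤ 0.0570, so R_th ≤ R_L · ε/(1−ε) = 5.60 kΩ × 0.0570/0.9430 = 338 Ω.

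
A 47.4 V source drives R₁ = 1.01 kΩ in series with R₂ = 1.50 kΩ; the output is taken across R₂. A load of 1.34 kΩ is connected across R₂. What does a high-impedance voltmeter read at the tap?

V_out ≈ 19.5 V

The load sits in parallel with R₂: R₂‖R_L = (1.50 × 1.34) / (1.50 + 1.34) = 0.7077 kΩ.
V_out = 47.4 × 0.7077 / (1.01 + 0.7077) = 47.4 × 0.7077/1.718 = 19.5 V.
(Unloaded it would have been 28.3 V.)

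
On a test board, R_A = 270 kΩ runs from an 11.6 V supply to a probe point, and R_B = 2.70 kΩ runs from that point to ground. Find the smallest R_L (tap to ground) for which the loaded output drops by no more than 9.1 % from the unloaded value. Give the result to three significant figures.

Output resistance R_th = R_A‖R_B = (270 × 2.70)/272.7 = 2.673 kΩ.
The fractional drop is R_th/(R_th + R_L); requiring this ≤ 0.0910 gives R_L ≥ R_th(1/0.0910 − 1) = 2.673 × 9.989 = 26.7 kΩ.

R_L(min) ≈ 26.7 kΩ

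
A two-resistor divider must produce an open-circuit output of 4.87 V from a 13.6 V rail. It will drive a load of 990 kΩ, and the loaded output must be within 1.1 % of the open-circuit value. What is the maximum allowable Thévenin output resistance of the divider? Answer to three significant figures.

R_th ≤ 11.0 kΩ

Loading drop = R_th/(R_th + R_L) ≤ 0.0110, so R_th ≤ R_L · ε/(1−ε) = 990 kΩ × 0.0110/0.9890 = 11.0 kΩ.
(Any R1, R2 with R2/(R1+R2) = 0.358 and R1‖R2 ≤ 11.0 kΩ will meet the spec.)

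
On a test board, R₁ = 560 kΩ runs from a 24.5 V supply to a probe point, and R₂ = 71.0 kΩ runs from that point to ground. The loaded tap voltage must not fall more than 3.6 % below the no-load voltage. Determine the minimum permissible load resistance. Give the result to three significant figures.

R_L(min) ≈ 1.69 MΩ

Output resistance R_th = R₁‖R₂ = (560 × 71.0)/631.0 = 63.01 kΩ.
The fractional drop is R_th/(R_th + R_L); requiring this ≤ 0.0360 gives R_L ≥ R_th(1/0.0360 − 1) = 63.01 × 26.78 = 1.69 MΩ.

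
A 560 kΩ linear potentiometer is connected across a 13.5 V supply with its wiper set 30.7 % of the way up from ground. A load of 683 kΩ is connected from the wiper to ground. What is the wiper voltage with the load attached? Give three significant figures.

V ≈ 3.53 V

The wiper splits the pot into (1−α)R = 388.1 kΩ above and αR = 171.9 kΩ below.
Lower section ‖ load = 137.3 kΩ.
V_wiper = 13.5 × 137.3/(388.1 + 137.3) = 3.53 V.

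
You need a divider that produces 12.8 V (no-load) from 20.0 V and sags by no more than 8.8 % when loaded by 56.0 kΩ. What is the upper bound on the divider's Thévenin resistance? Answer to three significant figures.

R_th ≤ 5.40 kΩ

Loading drop = R_th/(R_th + R_L) ≤ 0.0880, so R_th ≤ R_L · ε/(1−ε) = 56.0 kΩ × 0.0880/0.9120 = 5.40 kΩ.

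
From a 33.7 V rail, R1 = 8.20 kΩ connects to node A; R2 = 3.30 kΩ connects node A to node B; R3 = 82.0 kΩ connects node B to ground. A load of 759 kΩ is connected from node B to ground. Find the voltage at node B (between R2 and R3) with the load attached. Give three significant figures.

V ≈ 29.2 V

At node B, R3 is in parallel with the load: R3‖R_L = 74.00 kΩ.
Below node A the resistance is R2 + (R3‖R_L) = 77.30 kΩ, so V_A = 33.7 × 77.30/85.50 = 30.47 V.
Then V_B = V_A × (R3‖R_L)/(R2 + R3‖R_L) = 30.47 × 74.00/77.30 = 29.2 V.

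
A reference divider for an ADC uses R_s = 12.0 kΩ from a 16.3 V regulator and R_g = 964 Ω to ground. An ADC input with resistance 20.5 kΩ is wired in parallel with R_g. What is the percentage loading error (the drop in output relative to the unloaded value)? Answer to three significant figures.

The divider's output (Thévenin) resistance is R_s‖R_g = 892.3 Ω.
Fractional drop under load = R_th/(R_th + R_L) = 892.3 / (892.3 + 20500) = 0.04171.
So the output falls by 4.17 %.

4.17 %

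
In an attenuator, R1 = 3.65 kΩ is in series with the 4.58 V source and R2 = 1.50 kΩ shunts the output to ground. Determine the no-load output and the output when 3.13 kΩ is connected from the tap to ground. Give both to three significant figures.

Unloaded: 1.33 V; loaded: 0.996 V

Open-circuit: V = 4.58 × 1.50/(3.65 + 1.50) = 1.33 V.
With the load, R2 becomes R2‖R_L = 1.014 kΩ, so V = 4.58 × 1.014/4.664 = 0.996 V.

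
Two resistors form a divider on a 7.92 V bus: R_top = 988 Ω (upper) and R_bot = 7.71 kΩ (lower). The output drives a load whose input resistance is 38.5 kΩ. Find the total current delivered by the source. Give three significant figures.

R_bot‖R_L = 6424 Ω, so the source sees R_top + R_bot‖R_L = 7412 Ω.
I = 7.92 V / 7412 Ω = 1.07 mA.

I ≈ 1.07 mA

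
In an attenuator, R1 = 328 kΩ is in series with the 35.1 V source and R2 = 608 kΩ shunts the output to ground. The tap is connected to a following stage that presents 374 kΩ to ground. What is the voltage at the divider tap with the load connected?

The load sits in parallel with R2: R2‖R_L = (608 × 374) / (608 + 374) = 231.6 kΩ.
V_out = 35.1 × 231.6 / (328 + 231.6) = 35.1 × 231.6/559.6 = 14.5 V.

V_out ≈ 14.5 V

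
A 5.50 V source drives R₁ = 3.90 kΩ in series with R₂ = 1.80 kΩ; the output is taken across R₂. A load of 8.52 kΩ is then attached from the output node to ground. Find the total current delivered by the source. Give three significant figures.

R₂‖R_L = 1.486 kΩ, so the source sees R₁ + R₂‖R_L = 5.386 kΩ.
I = 5.50 V / 5.386 kΩ = 1.02 mA.

I ≈ 1.02 mA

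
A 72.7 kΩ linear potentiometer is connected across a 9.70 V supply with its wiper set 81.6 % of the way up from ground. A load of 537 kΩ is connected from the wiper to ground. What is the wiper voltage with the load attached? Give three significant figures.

V ≈ 7.76 V

The wiper splits the pot into (1−α)R = 13.38 kΩ above and αR = 59.32 kΩ below.
Lower section ‖ load = 53.42 kΩ.
V_wiper = 9.70 × 53.42/(13.38 + 53.42) = 7.76 V.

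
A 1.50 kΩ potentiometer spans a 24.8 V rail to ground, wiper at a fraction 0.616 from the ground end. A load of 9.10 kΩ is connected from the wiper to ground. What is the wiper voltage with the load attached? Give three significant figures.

V ≈ 14.7 V

The wiper splits the pot into (1−α)R = 576.0 Ω above and αR = 924.0 Ω below.
Lower section ‖ load = 838.8 Ω.
V_wiper = 24.8 × 838.8/(576.0 + 838.8) = 14.7 V.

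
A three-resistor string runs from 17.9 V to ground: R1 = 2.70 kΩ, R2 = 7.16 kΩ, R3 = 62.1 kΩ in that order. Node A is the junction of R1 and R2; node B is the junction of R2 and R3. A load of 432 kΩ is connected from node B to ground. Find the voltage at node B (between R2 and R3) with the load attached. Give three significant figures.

At node B, R3 is in parallel with the load: R3‖R_L = 54.30 kΩ.
Below node A the resistance is R2 + (R3‖R_L) = 61.46 kΩ, so V_A = 17.9 × 61.46/64.16 = 17.15 V.
Then V_B = V_A × (R3‖R_L)/(R2 + R3‖R_L) = 17.15 × 54.30/61.46 = 15.1 V.

V ≈ 15.1 V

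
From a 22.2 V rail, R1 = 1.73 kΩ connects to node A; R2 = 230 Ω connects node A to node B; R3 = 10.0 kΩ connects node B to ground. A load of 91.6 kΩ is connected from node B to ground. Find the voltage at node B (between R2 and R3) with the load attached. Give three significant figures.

At node B, R3 is in parallel with the load: R3‖R_L = 9016 Ω.
Below node A the resistance is R2 + (R3‖R_L) = 9246 Ω, so V_A = 22.2 × 9246/10980 = 18.70 V.
Then V_B = V_A × (R3‖R_L)/(R2 + R3‖R_L) = 18.70 × 9016/9246 = 18.2 V.

V ≈ 18.2 V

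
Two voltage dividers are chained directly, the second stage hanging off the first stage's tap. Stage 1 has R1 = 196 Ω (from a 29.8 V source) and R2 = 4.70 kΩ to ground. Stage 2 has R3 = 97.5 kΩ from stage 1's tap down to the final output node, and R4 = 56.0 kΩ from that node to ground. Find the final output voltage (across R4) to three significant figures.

V_out ≈ 10.4 V

Stage 2 presents R3+R4 = 153500 Ω as a load on stage 1's tap.
Stage 1's lower leg becomes R2‖(R3+R4) = 4560 Ω, so V_mid = 29.8 × 4560/4756 = 28.57 V.
Stage 2 is itself unloaded: V_out = V_mid × R4/(R3+R4) = 28.57 × 56000/153500 = 10.4 V.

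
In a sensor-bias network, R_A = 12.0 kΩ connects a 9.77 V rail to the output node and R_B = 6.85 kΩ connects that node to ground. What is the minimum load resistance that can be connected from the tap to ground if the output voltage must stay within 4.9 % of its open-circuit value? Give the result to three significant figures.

R_L(min) ≈ 84.6 kΩ

Output resistance R_th = R_A‖R_B = (12.0 × 6.85)/18.85 = 4.361 kΩ.
The fractional drop is R_th/(R_th + R_L); requiring this ≤ 0.0490 gives R_L ≥ R_th(1/0.0490 − 1) = 4.361 × 19.41 = 84.6 kΩ.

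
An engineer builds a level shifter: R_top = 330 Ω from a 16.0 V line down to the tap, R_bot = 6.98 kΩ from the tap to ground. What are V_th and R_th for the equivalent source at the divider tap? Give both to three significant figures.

V_th is the open-circuit tap voltage: 16.0 × 6980/(330 + 6980) = 15.3 V.
With the supply zeroed, R_top and R_bot appear in parallel from the tap: R_th = R_top‖R_bot = (330 × 6980)/7310 = 315 Ω.

V_th = 15.3 V, R_th = 315 Ω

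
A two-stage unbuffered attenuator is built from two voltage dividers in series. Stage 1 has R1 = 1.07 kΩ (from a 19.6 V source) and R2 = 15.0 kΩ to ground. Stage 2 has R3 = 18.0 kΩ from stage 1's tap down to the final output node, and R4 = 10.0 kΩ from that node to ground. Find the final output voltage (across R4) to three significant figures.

Stage 2 presents R3+R4 = 28.00 kΩ as a load on stage 1's tap.
Stage 1's lower leg becomes R2‖(R3+R4) = 9.767 kΩ, so V_mid = 19.6 × 9.767/10.84 = 17.66 V.
Stage 2 is itself unloaded: V_out = V_mid × R4/(R3+R4) = 17.66 × 10.0/28.00 = 6.31 V.

V_out ≈ 6.31 V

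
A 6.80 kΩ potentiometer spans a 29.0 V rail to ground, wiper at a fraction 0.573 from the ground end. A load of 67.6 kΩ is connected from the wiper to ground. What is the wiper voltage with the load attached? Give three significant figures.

V ≈ 16.2 V

The wiper splits the pot into (1−α)R = 2.904 kΩ above and αR = 3.896 kΩ below.
Lower section ‖ load = 3.684 kΩ.
V_wiper = 29.0 × 3.684/(2.904 + 3.684) = 16.2 V.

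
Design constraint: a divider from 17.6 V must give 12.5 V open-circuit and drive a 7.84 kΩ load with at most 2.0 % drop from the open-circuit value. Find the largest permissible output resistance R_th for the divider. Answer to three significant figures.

R_th ≤ 160 Ω

Loading drop = R_th/(R_th + R_L) ≤ 0.0200, so R_th ≤ R_L · ε/(1−ε) = 7.84 kΩ × 0.0200/0.9800 = 160 Ω.
(Any R1, R2 with R2/(R1+R2) = 0.710 and R1‖R2 ≤ 160 Ω will meet the spec.)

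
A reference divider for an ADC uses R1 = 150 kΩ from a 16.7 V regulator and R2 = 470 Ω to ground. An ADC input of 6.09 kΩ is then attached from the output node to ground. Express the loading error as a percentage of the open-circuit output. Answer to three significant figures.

The divider's output (Thévenin) resistance is R1‖R2 = 468.5 Ω.
Fractional drop under load = R_th/(R_th + R_L) = 468.5 / (468.5 + 6090) = 0.07144.
So the output falls by 7.14 %.

7.14 %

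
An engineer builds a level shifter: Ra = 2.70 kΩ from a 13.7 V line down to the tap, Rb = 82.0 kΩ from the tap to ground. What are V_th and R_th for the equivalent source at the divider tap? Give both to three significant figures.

V_th is the open-circuit tap voltage: 13.7 × 82.0/(2.70 + 82.0) = 13.3 V.
With the supply zeroed, Ra and Rb appear in parallel from the tap: R_th = Ra‖Rb = (2.70 × 82.0)/84.70 = 2.61 kΩ.

V_th = 13.3 V, R_th = 2.61 kΩ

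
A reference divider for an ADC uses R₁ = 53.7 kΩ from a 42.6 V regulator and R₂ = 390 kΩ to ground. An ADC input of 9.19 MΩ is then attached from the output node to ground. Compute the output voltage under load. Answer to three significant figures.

The load sits in parallel with R₂: R₂‖R_L = (390 × 9190) / (390 + 9190) = 374.1 kΩ.
V_out = 42.6 × 374.1 / (53.7 + 374.1) = 42.6 × 374.1/427.8 = 37.3 V.
(Unloaded it would have been 37.4 V.)

V_out ≈ 37.3 V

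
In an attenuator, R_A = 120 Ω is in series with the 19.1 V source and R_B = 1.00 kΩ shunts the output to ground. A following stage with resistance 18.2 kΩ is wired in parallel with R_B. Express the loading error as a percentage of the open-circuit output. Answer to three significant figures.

0.585 %

The divider's output (Thévenin) resistance is R_A‖R_B = 107.1 Ω.
Fractional drop under load = R_th/(R_th + R_L) = 107.1 / (107.1 + 18200) = 0.005853.
So the output falls by 0.585 %.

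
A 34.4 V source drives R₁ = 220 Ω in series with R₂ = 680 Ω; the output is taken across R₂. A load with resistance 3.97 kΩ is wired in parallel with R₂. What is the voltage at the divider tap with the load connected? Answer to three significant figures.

The load sits in parallel with R₂: R₂‖R_L = (680 × 3970) / (680 + 3970) = 580.6 Ω.
V_out = 34.4 × 580.6 / (220 + 580.6) = 34.4 × 580.6/800.6 = 24.9 V.

V_out ≈ 24.9 V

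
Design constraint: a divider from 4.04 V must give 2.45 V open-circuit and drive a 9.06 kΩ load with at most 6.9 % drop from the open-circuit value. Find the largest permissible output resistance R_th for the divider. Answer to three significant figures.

Loading drop = R_th/(R_th + R_L) ≤ 0.0690, so R_th ≤ R_L · ε/(1−ε) = 9.06 kΩ × 0.0690/0.9310 = 671 Ω.
(Any R1, R2 with R2/(R1+R2) = 0.606 and R1‖R2 ≤ 671 Ω will meet the spec.)

R_th ≤ 671 Ω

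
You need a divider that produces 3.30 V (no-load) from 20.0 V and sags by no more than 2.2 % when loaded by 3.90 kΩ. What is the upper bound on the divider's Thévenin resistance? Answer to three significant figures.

R_th ≤ 87.7 Ω

Loading drop = R_th/(R_th + R_L) ≤ 0.0220, so R_th ≤ R_L · ε/(1−ε) = 3.90 kΩ × 0.0220/0.9780 = 87.7 Ω.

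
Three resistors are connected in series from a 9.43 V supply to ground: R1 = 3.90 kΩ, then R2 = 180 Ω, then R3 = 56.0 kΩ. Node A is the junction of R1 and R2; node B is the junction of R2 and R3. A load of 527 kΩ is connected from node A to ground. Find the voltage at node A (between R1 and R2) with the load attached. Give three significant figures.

Below node A the series string R2+R3 = 56180 Ω sits in parallel with the 527000 Ω load: 50770 Ω.
V_A = 9.43 × 50770/(3900 + 50770) = 8.76 V.

V ≈ 8.76 V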